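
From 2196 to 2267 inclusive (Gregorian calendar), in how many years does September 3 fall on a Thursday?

Track September 3's weekday year by year (advancing +1, or +2 across a Feb 29):
  2196: Sat  2197: Sun (+1)  2198: Mon (+1)  2199: Tue (+1)  2200: Wed (+1)
  2201: Thu (+1) ✓  2202: Fri (+1)  2203: Sat (+1)  2204: Mon (+2)  2205: Tue (+1)
  2206: Wed (+1)  2207: Thu (+1) ✓  2208: Sat (+2)  2209: Sun (+1)  … (44 more years) …
  2254: Sun (+1)  2255: Mon (+1)  2256: Wed (+2)  2257: Thu (+1) ✓  2258: Fri (+1)
  2259: Sat (+1)  2260: Mon (+2)  2261: Tue (+1)  2262: Wed (+1)  2263: Thu (+1) ✓
  2264: Sat (+2)  2265: Sun (+1)  2266: Mon (+1)  2267: Tue (+1)
Thursday years: 2201, 2207, 2212, 2218, 2229, 2235, 2240, 2246, 2257, 2263 — 10 in total.

10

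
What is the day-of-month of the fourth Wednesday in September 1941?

September 1, 1941 is a Monday, so the first Wednesday is the 3rd.
The fourth Wednesday is 3 + 21 = 24.

24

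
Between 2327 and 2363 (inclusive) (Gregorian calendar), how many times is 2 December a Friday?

Track 2 December's weekday year by year (advancing +1, or +2 across a Feb 29):
  2327: Fri ✓  2328: Sun (+2)  2329: Mon (+1)  2330: Tue (+1)  2331: Wed (+1)
  2332: Fri (+2) ✓  2333: Sat (+1)  2334: Sun (+1)  2335: Mon (+1)  2336: Wed (+2)
  2337: Thu (+1)  2338: Fri (+1) ✓  2339: Sat (+1)  2340: Mon (+2)  … (9 more years) …
  2350: Sat (+1)  2351: Sun (+1)  2352: Tue (+2)  2353: Wed (+1)  2354: Thu (+1)
  2355: Fri (+1) ✓  2356: Sun (+2)  2357: Mon (+1)  2358: Tue (+1)  2359: Wed (+1)
  2360: Fri (+2) ✓  2361: Sat (+1)  2362: Sun (+1)  2363: Mon (+1)
Friday years: 2327, 2332, 2338, 2349, 2355, 2360 — 6 in total.

6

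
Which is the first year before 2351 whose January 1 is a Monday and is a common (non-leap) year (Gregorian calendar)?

Jan 1 advances by 2 weekdays after a leap year and by 1 after a common year.
2351: Jan 1 is Monday.
2350: Sunday
2349: Saturday
2348: Thursday (leap)
2347: Wednesday
2346: Tuesday
2345: Monday
2345 begins on a Monday and is a common year.

2345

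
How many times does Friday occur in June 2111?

4

June 2111 has 30 days and begins on Monday.
The first Friday is June 5.
Fridays fall on 5, 12, 19, 26 — that's 4.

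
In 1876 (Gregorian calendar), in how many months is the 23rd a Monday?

Check the 23rd of each month of 1876: Jan 23: Sun, Feb 23: Wed, Mar 23: Thu, Apr 23: Sun, May 23: Tue, Jun 23: Fri, Jul 23: Sun, Aug 23: Wed, Sep 23: Sat, Oct 23: Mon, Nov 23: Thu, Dec 23: Sat.
Monday occurs in October — 1 month.

1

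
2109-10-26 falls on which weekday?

Saturday

January 1, 2109 is a Tuesday.
October 26 is day 299 of the year, i.e. 298 days after Jan 1.
298 mod 7 = 4, so advance 4 weekdays from Tuesday: Saturday.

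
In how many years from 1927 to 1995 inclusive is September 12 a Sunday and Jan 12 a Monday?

2

Check each year's weekday for September 12 and Jan 12:
  1927: Mon/Wed  1928: Wed/Thu  1929: Thu/Sat  1930: Fri/Sun  1931: Sat/Mon  1932: Mon/Tue  1933: Tue/Thu  1934: Wed/Fri  1935: Thu/Sat  1936: Sat/Sun  1937: Sun/Tue  1938: Mon/Wed  1939: Tue/Thu  1940: Thu/Fri  …(41 more)…  1982: Sun/Tue  1983: Mon/Wed  1984: Wed/Thu  1985: Thu/Sat  1986: Fri/Sun  1987: Sat/Mon  1988: Mon/Tue  1989: Tue/Thu  1990: Wed/Fri  1991: Thu/Sat  1992: Sat/Sun  1993: Sun/Tue  1994: Mon/Wed  1995: Tue/Thu
Both conditions hold in: 1948, 1976 — 2.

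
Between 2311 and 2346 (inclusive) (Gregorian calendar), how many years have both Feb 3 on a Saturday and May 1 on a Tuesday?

Check each year's weekday for Feb 3 and May 1:
  2311: Fri/Mon  2312: Sat/Wed  2313: Mon/Thu  2314: Tue/Fri  2315: Wed/Sat  2316: Thu/Mon  2317: Sat/Tue ✓  2318: Sun/Wed  2319: Mon/Thu  2320: Tue/Sat  2321: Thu/Sun  2322: Fri/Mon  2323: Sat/Tue ✓  2324: Sun/Thu  …(8 more)…  2333: Fri/Mon  2334: Sat/Tue ✓  2335: Sun/Wed  2336: Mon/Fri  2337: Wed/Sat  2338: Thu/Sun  2339: Fri/Mon  2340: Sat/Wed  2341: Mon/Thu  2342: Tue/Fri  2343: Wed/Sat  2344: Thu/Mon  2345: Sat/Tue ✓  2346: Sun/Wed
Both conditions hold in: 2317, 2323, 2334, 2345 — 4.

4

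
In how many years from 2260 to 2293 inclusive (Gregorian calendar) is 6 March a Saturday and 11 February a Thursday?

Check each year's weekday for 6 March and 11 February:
  2260: Tue/Sat  2261: Wed/Mon  2262: Thu/Tue  2263: Fri/Wed  2264: Sun/Thu  2265: Mon/Sat  2266: Tue/Sun  2267: Wed/Mon  2268: Fri/Tue  2269: Sat/Thu ✓  2270: Sun/Fri  2271: Mon/Sat  2272: Wed/Sun  2273: Thu/Tue  …(6 more)…  2280: Sat/Wed  2281: Sun/Fri  2282: Mon/Sat  2283: Tue/Sun  2284: Thu/Mon  2285: Fri/Wed  2286: Sat/Thu ✓  2287: Sun/Fri  2288: Tue/Sat  2289: Wed/Mon  2290: Thu/Tue  2291: Fri/Wed  2292: Sun/Thu  2293: Mon/Sat
Both conditions hold in: 2269, 2275, 2286 — 3.

3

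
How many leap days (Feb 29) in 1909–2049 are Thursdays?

5

Leap years in 1909–2049: 35 of them.
Feb 29 weekday advances by 5 (mod 7) from one leap year to the next four years later (or differs when a century non-leap intervenes).
Leap-day weekdays: 1912:Thu✓ 1916:Tue 1920:Sun 1924:Fri 1928:Wed 1932:Mon 1936:Sat 1940:Thu✓ 1944:Tue 1948:Sun 1952:Fri 1956:Wed 1960:Mon …(9 more)… 2000:Tue 2004:Sun 2008:Fri 2012:Wed 2016:Mon 2020:Sat 2024:Thu✓ 2028:Tue 2032:Sun 2036:Fri 2040:Wed 2044:Mon 2048:Sat
Thursday: 1912, 1940, 1968, 1996, 2024 → 5.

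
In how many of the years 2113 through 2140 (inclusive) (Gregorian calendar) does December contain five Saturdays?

December has 31 days; it has five Saturdays when Saturday falls among the first (month-length − 28) days — i.e. when December 1 is one of Saturday/Friday/Thursday.
December 1 by year: 2113:Fri✓ 2114:Sat✓ 2115:Sun 2116:Tue 2117:Wed 2118:Thu✓ 2119:Fri✓ 2120:Sun 2121:Mon 2122:Tue 2123:Wed 2124:Fri✓ 2125:Sat✓ 2126:Sun 2127:Mon 2128:Wed 2129:Thu✓ 2130:Fri✓ 2131:Sat✓ 2132:Mon 2133:Tue 2134:Wed 2135:Thu✓ 2136:Sat✓ 2137:Sun 2138:Mon 2139:Tue 2140:Thu✓
Years with five Saturdays: 2113, 2114, 2118, 2119, 2124, 2125, 2129, 2130, 2131, 2135, 2136, 2140 → 12.

12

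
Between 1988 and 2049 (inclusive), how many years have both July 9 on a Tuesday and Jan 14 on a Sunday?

Check each year's weekday for July 9 and Jan 14:
  1988: Sat/Thu  1989: Sun/Sat  1990: Mon/Sun  1991: Tue/Mon  1992: Thu/Tue  1993: Fri/Thu  1994: Sat/Fri  1995: Sun/Sat  1996: Tue/Sun ✓  1997: Wed/Tue  1998: Thu/Wed  1999: Fri/Thu  2000: Sun/Fri  2001: Mon/Sun  …(34 more)…  2036: Wed/Mon  2037: Thu/Wed  2038: Fri/Thu  2039: Sat/Fri  2040: Mon/Sat  2041: Tue/Mon  2042: Wed/Tue  2043: Thu/Wed  2044: Sat/Thu  2045: Sun/Sat  2046: Mon/Sun  2047: Tue/Mon  2048: Thu/Tue  2049: Fri/Thu
Both conditions hold in: 1996, 2024 — 2.

2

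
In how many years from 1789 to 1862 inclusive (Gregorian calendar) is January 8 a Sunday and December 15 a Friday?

Check each year's weekday for January 8 and December 15:
  1789: Thu/Tue  1790: Fri/Wed  1791: Sat/Thu  1792: Sun/Sat  1793: Tue/Sun  1794: Wed/Mon  1795: Thu/Tue  1796: Fri/Thu  1797: Sun/Fri ✓  1798: Mon/Sat  1799: Tue/Sun  1800: Wed/Mon  1801: Thu/Tue  1802: Fri/Wed  …(46 more)…  1849: Mon/Sat  1850: Tue/Sun  1851: Wed/Mon  1852: Thu/Wed  1853: Sat/Thu  1854: Sun/Fri ✓  1855: Mon/Sat  1856: Tue/Mon  1857: Thu/Tue  1858: Fri/Wed  1859: Sat/Thu  1860: Sun/Sat  1861: Tue/Sun  1862: Wed/Mon
Both conditions hold in: 1797, 1809, 1815, 1826, 1837, 1843, 1854 — 7.

7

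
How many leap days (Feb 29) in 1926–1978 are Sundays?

2

Leap years in 1926–1978: 13 of them.
Feb 29 weekday advances by 5 (mod 7) from one leap year to the next four years later (or differs when a century non-leap intervenes).
Leap-day weekdays: 1928:Wed 1932:Mon 1936:Sat 1940:Thu 1944:Tue 1948:Sun✓ 1952:Fri 1956:Wed 1960:Mon 1964:Sat 1968:Thu 1972:Tue 1976:Sun✓
Sunday: 1948, 1976 → 2.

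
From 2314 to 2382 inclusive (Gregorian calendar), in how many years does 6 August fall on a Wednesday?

Track 6 August's weekday year by year (advancing +1, or +2 across a Feb 29):
  2314: Thu  2315: Fri (+1)  2316: Sun (+2)  2317: Mon (+1)  2318: Tue (+1)
  2319: Wed (+1) ✓  2320: Fri (+2)  2321: Sat (+1)  2322: Sun (+1)  2323: Mon (+1)
  2324: Wed (+2) ✓  2325: Thu (+1)  2326: Fri (+1)  2327: Sat (+1)  … (41 more years) …
  2369: Wed (+1) ✓  2370: Thu (+1)  2371: Fri (+1)  2372: Sun (+2)  2373: Mon (+1)
  2374: Tue (+1)  2375: Wed (+1) ✓  2376: Fri (+2)  2377: Sat (+1)  2378: Sun (+1)
  2379: Mon (+1)  2380: Wed (+2) ✓  2381: Thu (+1)  2382: Fri (+1)
Wednesday years: 2319, 2324, 2330, 2341, 2347, 2352, 2358, 2369, 2375, 2380 — 10 in total.

10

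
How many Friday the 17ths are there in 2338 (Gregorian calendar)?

Check the 17th of each month of 2338: Jan 17: Mon, Feb 17: Thu, Mar 17: Thu, Apr 17: Sun, May 17: Tue, Jun 17: Fri, Jul 17: Sun, Aug 17: Wed, Sep 17: Sat, Oct 17: Mon, Nov 17: Thu, Dec 17: Sat.
Friday occurs in June — 1 month.

1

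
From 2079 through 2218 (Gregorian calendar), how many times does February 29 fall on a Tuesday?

Leap years in 2079–2218: 33 of them.
Feb 29 weekday advances by 5 (mod 7) from one leap year to the next four years later (or differs when a century non-leap intervenes).
Leap-day weekdays: 2080:Thu 2084:Tue✓ 2088:Sun 2092:Fri 2096:Wed 2104:Fri 2108:Wed 2112:Mon 2116:Sat 2120:Thu 2124:Tue✓ 2128:Sun 2132:Fri …(7 more)… 2164:Wed 2168:Mon 2172:Sat 2176:Thu 2180:Tue✓ 2184:Sun 2188:Fri 2192:Wed 2196:Mon 2204:Wed 2208:Mon 2212:Sat 2216:Thu
Tuesday: 2084, 2124, 2152, 2180 → 4.

4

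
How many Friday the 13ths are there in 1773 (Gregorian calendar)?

Check the 13th of each month of 1773: Jan 13: Wed, Feb 13: Sat, Mar 13: Sat, Apr 13: Tue, May 13: Thu, Jun 13: Sun, Jul 13: Tue, Aug 13: Fri, Sep 13: Mon, Oct 13: Wed, Nov 13: Sat, Dec 13: Mon.
Friday occurs in August — 1 month.

1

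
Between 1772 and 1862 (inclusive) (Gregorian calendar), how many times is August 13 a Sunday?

12

Track August 13's weekday year by year (advancing +1, or +2 across a Feb 29):
  1772: Thu  1773: Fri (+1)  1774: Sat (+1)  1775: Sun (+1) ✓  1776: Tue (+2)
  1777: Wed (+1)  1778: Thu (+1)  1779: Fri (+1)  1780: Sun (+2) ✓  1781: Mon (+1)
  1782: Tue (+1)  1783: Wed (+1)  1784: Fri (+2)  1785: Sat (+1)  … (63 more years) …
  1849: Mon (+1)  1850: Tue (+1)  1851: Wed (+1)  1852: Fri (+2)  1853: Sat (+1)
  1854: Sun (+1) ✓  1855: Mon (+1)  1856: Wed (+2)  1857: Thu (+1)  1858: Fri (+1)
  1859: Sat (+1)  1860: Mon (+2)  1861: Tue (+1)  1862: Wed (+1)
Sunday years: 1775, 1780, 1786, 1797, 1809, 1815, 1820, 1826, 1837, 1843, 1848, 1854 — 12 in total.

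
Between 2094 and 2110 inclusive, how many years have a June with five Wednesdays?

June has 30 days; it has five Wednesdays when Wednesday falls among the first (month-length − 28) days — i.e. when June 1 is one of Wednesday/Tuesday.
June 1 by year: 2094:Tue✓ 2095:Wed✓ 2096:Fri 2097:Sat 2098:Sun 2099:Mon 2100:Tue✓ 2101:Wed✓ 2102:Thu 2103:Fri 2104:Sun 2105:Mon 2106:Tue✓ 2107:Wed✓ 2108:Fri 2109:Sat 2110:Sun
Years with five Wednesdays: 2094, 2095, 2100, 2101, 2106, 2107 → 6.

6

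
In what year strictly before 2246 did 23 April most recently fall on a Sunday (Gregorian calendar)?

From one year to the next, a fixed date's weekday advances by 1, or by 2 when a Feb 29 lies between the two dates.
2246: April 23 is Thursday.
2245: Wednesday (−1)
2244: Tuesday (−1)
2243: Sunday (−2)
23 April falls on a Sunday in 2243.

2243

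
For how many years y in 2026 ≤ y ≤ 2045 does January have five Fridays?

9

January has 31 days; it has five Fridays when Friday falls among the first (month-length − 28) days — i.e. when January 1 is one of Friday/Thursday/Wednesday.
January 1 by year: 2026:Thu✓ 2027:Fri✓ 2028:Sat 2029:Mon 2030:Tue 2031:Wed✓ 2032:Thu✓ 2033:Sat 2034:Sun 2035:Mon 2036:Tue 2037:Thu✓ 2038:Fri✓ 2039:Sat 2040:Sun 2041:Tue 2042:Wed✓ 2043:Thu✓ 2044:Fri✓ 2045:Sun
Years with five Fridays: 2026, 2027, 2031, 2032, 2037, 2038, 2042, 2043, 2044 → 9.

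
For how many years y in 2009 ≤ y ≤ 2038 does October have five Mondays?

October has 31 days; it has five Mondays when Monday falls among the first (month-length − 28) days — i.e. when October 1 is one of Monday/Sunday/Saturday.
October 1 by year: 2009:Thu 2010:Fri 2011:Sat✓ 2012:Mon✓ 2013:Tue 2014:Wed 2015:Thu 2016:Sat✓ 2017:Sun✓ 2018:Mon✓ 2019:Tue 2020:Thu 2021:Fri 2022:Sat✓ 2023:Sun✓ 2024:Tue 2025:Wed 2026:Thu 2027:Fri 2028:Sun✓ 2029:Mon✓ 2030:Tue 2031:Wed 2032:Fri 2033:Sat✓ 2034:Sun✓ 2035:Mon✓ 2036:Wed 2037:Thu 2038:Fri
Years with five Mondays: 2011, 2012, 2016, 2017, 2018, 2022, 2023, 2028, 2029, 2033, 2034, 2035 → 12.

12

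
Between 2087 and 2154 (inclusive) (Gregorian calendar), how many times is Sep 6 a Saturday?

Track Sep 6's weekday year by year (advancing +1, or +2 across a Feb 29):
  2087: Sat ✓  2088: Mon (+2)  2089: Tue (+1)  2090: Wed (+1)  2091: Thu (+1)
  2092: Sat (+2) ✓  2093: Sun (+1)  2094: Mon (+1)  2095: Tue (+1)  2096: Thu (+2)
  2097: Fri (+1)  2098: Sat (+1) ✓  2099: Sun (+1)  2100: Mon (+1)  … (40 more years) …
  2141: Wed (+1)  2142: Thu (+1)  2143: Fri (+1)  2144: Sun (+2)  2145: Mon (+1)
  2146: Tue (+1)  2147: Wed (+1)  2148: Fri (+2)  2149: Sat (+1) ✓  2150: Sun (+1)
  2151: Mon (+1)  2152: Wed (+2)  2153: Thu (+1)  2154: Fri (+1)
Saturday years: 2087, 2092, 2098, 2104, 2110, 2121, 2127, 2132, 2138, 2149 — 10 in total.

10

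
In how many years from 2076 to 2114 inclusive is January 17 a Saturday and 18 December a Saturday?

Check each year's weekday for January 17 and 18 December:
  2076: Fri/Fri  2077: Sun/Sat  2078: Mon/Sun  2079: Tue/Mon  2080: Wed/Wed  2081: Fri/Thu  2082: Sat/Fri  2083: Sun/Sat  2084: Mon/Mon  2085: Wed/Tue  2086: Thu/Wed  2087: Fri/Thu  2088: Sat/Sat ✓  2089: Mon/Sun  …(11 more)…  2101: Mon/Sun  2102: Tue/Mon  2103: Wed/Tue  2104: Thu/Thu  2105: Sat/Fri  2106: Sun/Sat  2107: Mon/Sun  2108: Tue/Tue  2109: Thu/Wed  2110: Fri/Thu  2111: Sat/Fri  2112: Sun/Sun  2113: Tue/Mon  2114: Wed/Tue
Both conditions hold in: 2088 — 1.

1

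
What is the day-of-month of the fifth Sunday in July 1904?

31

July 1, 1904 is a Friday, so the first Sunday is the 3rd.
The fifth Sunday is 3 + 28 = 31.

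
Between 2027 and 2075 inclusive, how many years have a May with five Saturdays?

May has 31 days; it has five Saturdays when Saturday falls among the first (month-length − 28) days — i.e. when May 1 is one of Saturday/Friday/Thursday.
May 1 by year: 2027:Sat✓ 2028:Mon 2029:Tue 2030:Wed 2031:Thu✓ 2032:Sat✓ 2033:Sun 2034:Mon 2035:Tue 2036:Thu✓ 2037:Fri✓ 2038:Sat✓ 2039:Sun 2040:Tue 2041:Wed …(19 more)… 2061:Sun 2062:Mon 2063:Tue 2064:Thu✓ 2065:Fri✓ 2066:Sat✓ 2067:Sun 2068:Tue 2069:Wed 2070:Thu✓ 2071:Fri✓ 2072:Sun 2073:Mon 2074:Tue 2075:Wed
Years with five Saturdays: 2027, 2031, 2032, 2036, 2037, 2038, 2042, 2043, 2048, 2049, 2053, 2054, 2055, 2059, 2060, 2064, 2065, 2066, 2070, 2071 → 20.

20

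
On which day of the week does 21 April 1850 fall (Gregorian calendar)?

January 1, 1850 is a Tuesday.
April 21 is day 111 of the year, i.e. 110 days after Jan 1.
110 mod 7 = 5, so advance 5 weekdays from Tuesday: Sunday.

Sunday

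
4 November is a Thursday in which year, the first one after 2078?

2083

From one year to the next, a fixed date's weekday advances by 1, or by 2 when a Feb 29 lies between the two dates.
2078: November 4 is Friday.
2079: Saturday (+1)
2080: Monday (+2)
2081: Tuesday (+1)
2082: Wednesday (+1)
2083: Thursday (+1)
4 November falls on a Thursday in 2083.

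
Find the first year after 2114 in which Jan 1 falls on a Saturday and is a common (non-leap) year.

Jan 1 advances by 2 weekdays after a leap year and by 1 after a common year.
2114: Jan 1 is Monday.
2115: Tuesday
2116: Wednesday (leap)
2117: Friday
2118: Saturday
2118 begins on a Saturday and is a common year.

2118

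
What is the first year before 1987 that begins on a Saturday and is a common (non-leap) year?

Jan 1 advances by 2 weekdays after a leap year and by 1 after a common year.
1987: Jan 1 is Thursday.
1986: Wednesday
1985: Tuesday
1984: Sunday (leap)
1983: Saturday
1983 begins on a Saturday and is a common year.

1983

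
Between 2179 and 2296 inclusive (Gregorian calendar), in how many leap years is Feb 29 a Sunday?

4

Leap years in 2179–2296: 29 of them.
Feb 29 weekday advances by 5 (mod 7) from one leap year to the next four years later (or differs when a century non-leap intervenes).
Leap-day weekdays: 2180:Tue 2184:Sun✓ 2188:Fri 2192:Wed 2196:Mon 2204:Wed 2208:Mon 2212:Sat 2216:Thu 2220:Tue 2224:Sun✓ 2228:Fri 2232:Wed …(3 more)… 2248:Tue 2252:Sun✓ 2256:Fri 2260:Wed 2264:Mon 2268:Sat 2272:Thu 2276:Tue 2280:Sun✓ 2284:Fri 2288:Wed 2292:Mon 2296:Sat
Sunday: 2184, 2224, 2252, 2280 → 4.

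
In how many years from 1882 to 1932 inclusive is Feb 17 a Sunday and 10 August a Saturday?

Check each year's weekday for Feb 17 and 10 August:
  1882: Fri/Thu  1883: Sat/Fri  1884: Sun/Sun  1885: Tue/Mon  1886: Wed/Tue  1887: Thu/Wed  1888: Fri/Fri  1889: Sun/Sat ✓  1890: Mon/Sun  1891: Tue/Mon  1892: Wed/Wed  1893: Fri/Thu  1894: Sat/Fri  1895: Sun/Sat ✓  …(23 more)…  1919: Mon/Sun  1920: Tue/Tue  1921: Thu/Wed  1922: Fri/Thu  1923: Sat/Fri  1924: Sun/Sun  1925: Tue/Mon  1926: Wed/Tue  1927: Thu/Wed  1928: Fri/Fri  1929: Sun/Sat ✓  1930: Mon/Sun  1931: Tue/Mon  1932: Wed/Wed
Both conditions hold in: 1889, 1895, 1901, 1907, 1918, 1929 — 6.

6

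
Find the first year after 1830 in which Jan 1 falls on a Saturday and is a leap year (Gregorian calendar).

Jan 1 advances by 2 weekdays after a leap year and by 1 after a common year.
1830: Jan 1 is Friday.
1831: Saturday
1832: Sunday (leap)
1833: Tuesday
1834: Wednesday
1835: Thursday
1836: Friday (leap)
1837: Sunday
1838: Monday
1839: Tuesday
1840: Wednesday (leap)
1841: Friday
1842: Saturday
1843: Sunday
1844: Monday (leap)
1845: Wednesday
1846: Thursday
1847: Friday
1848: Saturday (leap)
1848 begins on a Saturday and is a leap year.

1848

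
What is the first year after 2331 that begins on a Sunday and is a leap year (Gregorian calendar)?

2356

Jan 1 advances by 2 weekdays after a leap year and by 1 after a common year.
2331: Jan 1 is Thursday.
2332: Friday (leap)
2333: Sunday
2334: Monday
2335: Tuesday
2336: Wednesday (leap)
2337: Friday
2338: Saturday
2339: Sunday
2340: Monday (leap)
2341: Wednesday
2342: Thursday
2343: Friday
2344: Saturday (leap)
2345: Monday
2346: Tuesday
2347: Wednesday
2348: Thursday (leap)
2349: Saturday
2350: Sunday
2351: Monday
2352: Tuesday (leap)
2353: Thursday
2354: Friday
2355: Saturday
2356: Sunday (leap)
2356 begins on a Sunday and is a leap year.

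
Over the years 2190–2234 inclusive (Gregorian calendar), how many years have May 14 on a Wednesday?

7

Track May 14's weekday year by year (advancing +1, or +2 across a Feb 29):
  2190: Fri  2191: Sat (+1)  2192: Mon (+2)  2193: Tue (+1)  2194: Wed (+1) ✓
  2195: Thu (+1)  2196: Sat (+2)  2197: Sun (+1)  2198: Mon (+1)  2199: Tue (+1)
  2200: Wed (+1) ✓  2201: Thu (+1)  2202: Fri (+1)  2203: Sat (+1)  … (17 more years) …
  2221: Mon (+1)  2222: Tue (+1)  2223: Wed (+1) ✓  2224: Fri (+2)  2225: Sat (+1)
  2226: Sun (+1)  2227: Mon (+1)  2228: Wed (+2) ✓  2229: Thu (+1)  2230: Fri (+1)
  2231: Sat (+1)  2232: Mon (+2)  2233: Tue (+1)  2234: Wed (+1) ✓
Wednesday years: 2194, 2200, 2206, 2217, 2223, 2228, 2234 — 7 in total.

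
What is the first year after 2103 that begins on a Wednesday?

2110

Jan 1 advances by 2 weekdays after a leap year and by 1 after a common year.
2103: Jan 1 is Monday.
2104: Tuesday (leap)
2105: Thursday
2106: Friday
2107: Saturday
2108: Sunday (leap)
2109: Tuesday
2110: Wednesday
2110 begins on a Wednesday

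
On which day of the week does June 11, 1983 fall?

January 1, 1983 is a Saturday.
June 11 is day 162 of the year, i.e. 161 days after Jan 1.
161 mod 7 = 0, so advance 0 weekdays from Saturday: Saturday.

Saturday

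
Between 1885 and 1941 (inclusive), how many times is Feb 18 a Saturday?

Track Feb 18's weekday year by year (advancing +1, or +2 across a Feb 29):
  1885: Wed  1886: Thu (+1)  1887: Fri (+1)  1888: Sat (+1) ✓  1889: Mon (+2)
  1890: Tue (+1)  1891: Wed (+1)  1892: Thu (+1)  1893: Sat (+2) ✓  1894: Sun (+1)
  1895: Mon (+1)  1896: Tue (+1)  1897: Thu (+2)  1898: Fri (+1)  … (29 more years) …
  1928: Sat (+1) ✓  1929: Mon (+2)  1930: Tue (+1)  1931: Wed (+1)  1932: Thu (+1)
  1933: Sat (+2) ✓  1934: Sun (+1)  1935: Mon (+1)  1936: Tue (+1)  1937: Thu (+2)
  1938: Fri (+1)  1939: Sat (+1) ✓  1940: Sun (+1)  1941: Tue (+2)
Saturday years: 1888, 1893, 1899, 1905, 1911, 1922, 1928, 1933, 1939 — 9 in total.

9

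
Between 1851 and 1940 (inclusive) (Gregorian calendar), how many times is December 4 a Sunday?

Track December 4's weekday year by year (advancing +1, or +2 across a Feb 29):
  1851: Thu  1852: Sat (+2)  1853: Sun (+1) ✓  1854: Mon (+1)  1855: Tue (+1)
  1856: Thu (+2)  1857: Fri (+1)  1858: Sat (+1)  1859: Sun (+1) ✓  1860: Tue (+2)
  1861: Wed (+1)  1862: Thu (+1)  1863: Fri (+1)  1864: Sun (+2) ✓  … (62 more years) …
  1927: Sun (+1) ✓  1928: Tue (+2)  1929: Wed (+1)  1930: Thu (+1)  1931: Fri (+1)
  1932: Sun (+2) ✓  1933: Mon (+1)  1934: Tue (+1)  1935: Wed (+1)  1936: Fri (+2)
  1937: Sat (+1)  1938: Sun (+1) ✓  1939: Mon (+1)  1940: Wed (+2)
Sunday years: 1853, 1859, 1864, 1870, 1881, 1887, 1892, 1898, 1904, 1910, 1921, 1927, 1932, 1938 — 14 in total.

14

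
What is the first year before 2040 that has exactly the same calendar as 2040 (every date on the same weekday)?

2012

Two years share a calendar iff Jan 1 falls on the same weekday and both are leap or both are common. 2040: Jan 1 is Sunday, leap year.
2039: Jan 1 Saturday, common
2038: Jan 1 Friday, common
2037: Jan 1 Thursday, common
2036: Jan 1 Tuesday, leap
2035: Jan 1 Monday, common
2034: Jan 1 Sunday, common
2033: Jan 1 Saturday, common
2032: Jan 1 Thursday, leap
2031: Jan 1 Wednesday, common
2030: Jan 1 Tuesday, common
2029: Jan 1 Monday, common
2028: Jan 1 Saturday, leap
2027: Jan 1 Friday, common
2026: Jan 1 Thursday, common
2025: Jan 1 Wednesday, common
2024: Jan 1 Monday, leap
2023: Jan 1 Sunday, common
2022: Jan 1 Saturday, common
2021: Jan 1 Friday, common
2020: Jan 1 Wednesday, leap
2019: Jan 1 Tuesday, common
2018: Jan 1 Monday, common
2017: Jan 1 Sunday, common
2016: Jan 1 Friday, leap
2015: Jan 1 Thursday, common
2014: Jan 1 Wednesday, common
2013: Jan 1 Tuesday, common
2012: Jan 1 Sunday, leap
2012 matches on both conditions.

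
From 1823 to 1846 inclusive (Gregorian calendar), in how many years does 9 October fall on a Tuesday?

Track 9 October's weekday year by year (advancing +1, or +2 across a Feb 29):
  1823: Thu  1824: Sat (+2)  1825: Sun (+1)  1826: Mon (+1)  1827: Tue (+1) ✓
  1828: Thu (+2)  1829: Fri (+1)  1830: Sat (+1)  1831: Sun (+1)  1832: Tue (+2) ✓
  1833: Wed (+1)  1834: Thu (+1)  1835: Fri (+1)  1836: Sun (+2)  1837: Mon (+1)
  1838: Tue (+1) ✓  1839: Wed (+1)  1840: Fri (+2)  1841: Sat (+1)  1842: Sun (+1)
  1843: Mon (+1)  1844: Wed (+2)  1845: Thu (+1)  1846: Fri (+1)
Tuesday years: 1827, 1832, 1838 — 3 in total.

3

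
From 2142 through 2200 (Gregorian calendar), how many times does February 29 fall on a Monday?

2

Leap years in 2142–2200: 14 of them.
Feb 29 weekday advances by 5 (mod 7) from one leap year to the next four years later (or differs when a century non-leap intervenes).
Leap-day weekdays: 2144:Sat 2148:Thu 2152:Tue 2156:Sun 2160:Fri 2164:Wed 2168:Mon✓ 2172:Sat 2176:Thu 2180:Tue 2184:Sun 2188:Fri 2192:Wed 2196:Mon✓
Monday: 2168, 2196 → 2.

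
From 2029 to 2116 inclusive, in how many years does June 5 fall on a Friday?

13

Track June 5's weekday year by year (advancing +1, or +2 across a Feb 29):
  2029: Tue  2030: Wed (+1)  2031: Thu (+1)  2032: Sat (+2)  2033: Sun (+1)
  2034: Mon (+1)  2035: Tue (+1)  2036: Thu (+2)  2037: Fri (+1) ✓  2038: Sat (+1)
  2039: Sun (+1)  2040: Tue (+2)  2041: Wed (+1)  2042: Thu (+1)  … (60 more years) …
  2103: Tue (+1)  2104: Thu (+2)  2105: Fri (+1) ✓  2106: Sat (+1)  2107: Sun (+1)
  2108: Tue (+2)  2109: Wed (+1)  2110: Thu (+1)  2111: Fri (+1) ✓  2112: Sun (+2)
  2113: Mon (+1)  2114: Tue (+1)  2115: Wed (+1)  2116: Fri (+2) ✓
Friday years: 2037, 2043, 2048, 2054, 2065, 2071, 2076, 2082, 2093, 2099, 2105, 2111, 2116 — 13 in total.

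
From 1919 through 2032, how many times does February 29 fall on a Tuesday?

4

Leap years in 1919–2032: 29 of them.
Feb 29 weekday advances by 5 (mod 7) from one leap year to the next four years later (or differs when a century non-leap intervenes).
Leap-day weekdays: 1920:Sun 1924:Fri 1928:Wed 1932:Mon 1936:Sat 1940:Thu 1944:Tue✓ 1948:Sun 1952:Fri 1956:Wed 1960:Mon 1964:Sat 1968:Thu …(3 more)… 1984:Wed 1988:Mon 1992:Sat 1996:Thu 2000:Tue✓ 2004:Sun 2008:Fri 2012:Wed 2016:Mon 2020:Sat 2024:Thu 2028:Tue✓ 2032:Sun
Tuesday: 1944, 1972, 2000, 2028 → 4.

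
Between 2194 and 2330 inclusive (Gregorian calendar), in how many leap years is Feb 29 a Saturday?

5

Leap years in 2194–2330: 32 of them.
Feb 29 weekday advances by 5 (mod 7) from one leap year to the next four years later (or differs when a century non-leap intervenes).
Leap-day weekdays: 2196:Mon 2204:Wed 2208:Mon 2212:Sat✓ 2216:Thu 2220:Tue 2224:Sun 2228:Fri 2232:Wed 2236:Mon 2240:Sat✓ 2244:Thu 2248:Tue …(6 more)… 2276:Tue 2280:Sun 2284:Fri 2288:Wed 2292:Mon 2296:Sat✓ 2304:Mon 2308:Sat✓ 2312:Thu 2316:Tue 2320:Sun 2324:Fri 2328:Wed
Saturday: 2212, 2240, 2268, 2296, 2308 → 5.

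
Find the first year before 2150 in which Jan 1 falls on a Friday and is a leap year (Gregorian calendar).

Jan 1 advances by 2 weekdays after a leap year and by 1 after a common year.
2150: Jan 1 is Thursday.
2149: Wednesday
2148: Monday (leap)
2147: Sunday
2146: Saturday
2145: Friday
2144: Wednesday (leap)
2143: Tuesday
2142: Monday
2141: Sunday
2140: Friday (leap)
2140 begins on a Friday and is a leap year.

2140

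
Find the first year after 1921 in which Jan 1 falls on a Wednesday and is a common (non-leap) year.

Jan 1 advances by 2 weekdays after a leap year and by 1 after a common year.
1921: Jan 1 is Saturday.
1922: Sunday
1923: Monday
1924: Tuesday (leap)
1925: Thursday
1926: Friday
1927: Saturday
1928: Sunday (leap)
1929: Tuesday
1930: Wednesday
1930 begins on a Wednesday and is a common year.

1930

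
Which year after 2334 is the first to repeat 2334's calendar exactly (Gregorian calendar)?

2345

Two years share a calendar iff Jan 1 falls on the same weekday and both are leap or both are common. 2334: Jan 1 is Monday, common year.
2335: Jan 1 Tuesday, common
2336: Jan 1 Wednesday, leap
2337: Jan 1 Friday, common
2338: Jan 1 Saturday, common
2339: Jan 1 Sunday, common
2340: Jan 1 Monday, leap
2341: Jan 1 Wednesday, common
2342: Jan 1 Thursday, common
2343: Jan 1 Friday, common
2344: Jan 1 Saturday, leap
2345: Jan 1 Monday, common
2345 matches on both conditions.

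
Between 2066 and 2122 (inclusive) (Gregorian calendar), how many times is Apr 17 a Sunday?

Track Apr 17's weekday year by year (advancing +1, or +2 across a Feb 29):
  2066: Sat  2067: Sun (+1) ✓  2068: Tue (+2)  2069: Wed (+1)  2070: Thu (+1)
  2071: Fri (+1)  2072: Sun (+2) ✓  2073: Mon (+1)  2074: Tue (+1)  2075: Wed (+1)
  2076: Fri (+2)  2077: Sat (+1)  2078: Sun (+1) ✓  2079: Mon (+1)  … (29 more years) …
  2109: Wed (+1)  2110: Thu (+1)  2111: Fri (+1)  2112: Sun (+2) ✓  2113: Mon (+1)
  2114: Tue (+1)  2115: Wed (+1)  2116: Fri (+2)  2117: Sat (+1)  2118: Sun (+1) ✓
  2119: Mon (+1)  2120: Wed (+2)  2121: Thu (+1)  2122: Fri (+1)
Sunday years: 2067, 2072, 2078, 2089, 2095, 2101, 2107, 2112, 2118 — 9 in total.

9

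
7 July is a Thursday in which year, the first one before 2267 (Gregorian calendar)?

From one year to the next, a fixed date's weekday advances by 1, or by 2 when a Feb 29 lies between the two dates.
2267: July 7 is Sunday.
2266: Saturday (−1)
2265: Friday (−1)
2264: Thursday (−1)
7 July falls on a Thursday in 2264.

2264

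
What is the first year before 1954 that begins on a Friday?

Jan 1 advances by 2 weekdays after a leap year and by 1 after a common year.
1954: Jan 1 is Friday.
1953: Thursday
1952: Tuesday (leap)
1951: Monday
1950: Sunday
1949: Saturday
1948: Thursday (leap)
1947: Wednesday
1946: Tuesday
1945: Monday
1944: Saturday (leap)
1943: Friday
1943 begins on a Friday

1943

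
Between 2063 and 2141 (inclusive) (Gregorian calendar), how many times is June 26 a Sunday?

Track June 26's weekday year by year (advancing +1, or +2 across a Feb 29):
  2063: Tue  2064: Thu (+2)  2065: Fri (+1)  2066: Sat (+1)  2067: Sun (+1) ✓
  2068: Tue (+2)  2069: Wed (+1)  2070: Thu (+1)  2071: Fri (+1)  2072: Sun (+2) ✓
  2073: Mon (+1)  2074: Tue (+1)  2075: Wed (+1)  2076: Fri (+2)  … (51 more years) …
  2128: Sat (+2)  2129: Sun (+1) ✓  2130: Mon (+1)  2131: Tue (+1)  2132: Thu (+2)
  2133: Fri (+1)  2134: Sat (+1)  2135: Sun (+1) ✓  2136: Tue (+2)  2137: Wed (+1)
  2138: Thu (+1)  2139: Fri (+1)  2140: Sun (+2) ✓  2141: Mon (+1)
Sunday years: 2067, 2072, 2078, 2089, 2095, 2101, 2107, 2112, 2118, 2129, 2135, 2140 — 12 in total.

12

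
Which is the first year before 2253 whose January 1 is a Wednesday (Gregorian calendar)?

2251

Jan 1 advances by 2 weekdays after a leap year and by 1 after a common year.
2253: Jan 1 is Saturday.
2252: Thursday (leap)
2251: Wednesday
2251 begins on a Wednesday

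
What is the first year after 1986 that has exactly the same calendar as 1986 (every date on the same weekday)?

1997

Two years share a calendar iff Jan 1 falls on the same weekday and both are leap or both are common. 1986: Jan 1 is Wednesday, common year.
1987: Jan 1 Thursday, common
1988: Jan 1 Friday, leap
1989: Jan 1 Sunday, common
1990: Jan 1 Monday, common
1991: Jan 1 Tuesday, common
1992: Jan 1 Wednesday, leap
1993: Jan 1 Friday, common
1994: Jan 1 Saturday, common
1995: Jan 1 Sunday, common
1996: Jan 1 Monday, leap
1997: Jan 1 Wednesday, common
1997 matches on both conditions.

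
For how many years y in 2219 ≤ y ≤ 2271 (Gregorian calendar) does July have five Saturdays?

July has 31 days; it has five Saturdays when Saturday falls among the first (month-length − 28) days — i.e. when July 1 is one of Saturday/Friday/Thursday.
July 1 by year: 2219:Thu✓ 2220:Sat✓ 2221:Sun 2222:Mon 2223:Tue 2224:Thu✓ 2225:Fri✓ 2226:Sat✓ 2227:Sun 2228:Tue 2229:Wed 2230:Thu✓ 2231:Fri✓ 2232:Sun 2233:Mon …(23 more)… 2257:Wed 2258:Thu✓ 2259:Fri✓ 2260:Sun 2261:Mon 2262:Tue 2263:Wed 2264:Fri✓ 2265:Sat✓ 2266:Sun 2267:Mon 2268:Wed 2269:Thu✓ 2270:Fri✓ 2271:Sat✓
Years with five Saturdays: 2219, 2220, 2224, 2225, 2226, 2230, 2231, 2236, 2237, 2241, 2242, 2243, 2247, 2248, 2252, 2253, 2254, 2258, 2259, 2264, 2265, 2269, 2270, 2271 → 24.

24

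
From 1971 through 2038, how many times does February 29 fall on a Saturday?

2

Leap years in 1971–2038: 17 of them.
Feb 29 weekday advances by 5 (mod 7) from one leap year to the next four years later (or differs when a century non-leap intervenes).
Leap-day weekdays: 1972:Tue 1976:Sun 1980:Fri 1984:Wed 1988:Mon 1992:Sat✓ 1996:Thu 2000:Tue 2004:Sun 2008:Fri 2012:Wed 2016:Mon 2020:Sat✓ 2024:Thu 2028:Tue 2032:Sun 2036:Fri
Saturday: 1992, 2020 → 2.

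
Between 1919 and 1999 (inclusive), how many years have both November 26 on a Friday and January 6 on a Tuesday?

3

Check each year's weekday for November 26 and January 6:
  1919: Wed/Mon  1920: Fri/Tue ✓  1921: Sat/Thu  1922: Sun/Fri  1923: Mon/Sat  1924: Wed/Sun  1925: Thu/Tue  1926: Fri/Wed  1927: Sat/Thu  1928: Mon/Fri  1929: Tue/Sun  1930: Wed/Mon  1931: Thu/Tue  1932: Sat/Wed  …(53 more)…  1986: Wed/Mon  1987: Thu/Tue  1988: Sat/Wed  1989: Sun/Fri  1990: Mon/Sat  1991: Tue/Sun  1992: Thu/Mon  1993: Fri/Wed  1994: Sat/Thu  1995: Sun/Fri  1996: Tue/Sat  1997: Wed/Mon  1998: Thu/Tue  1999: Fri/Wed
Both conditions hold in: 1920, 1948, 1976 — 3.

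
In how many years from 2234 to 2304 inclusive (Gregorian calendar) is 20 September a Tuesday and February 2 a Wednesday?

Check each year's weekday for 20 September and February 2:
  2234: Sat/Sun  2235: Sun/Mon  2236: Tue/Tue  2237: Wed/Thu  2238: Thu/Fri  2239: Fri/Sat  2240: Sun/Sun  2241: Mon/Tue  2242: Tue/Wed ✓  2243: Wed/Thu  2244: Fri/Fri  2245: Sat/Sun  2246: Sun/Mon  2247: Mon/Tue  …(43 more)…  2291: Sun/Mon  2292: Tue/Tue  2293: Wed/Thu  2294: Thu/Fri  2295: Fri/Sat  2296: Sun/Sun  2297: Mon/Tue  2298: Tue/Wed ✓  2299: Wed/Thu  2300: Thu/Fri  2301: Fri/Sat  2302: Sat/Sun  2303: Sun/Mon  2304: Tue/Tue
Both conditions hold in: 2242, 2253, 2259, 2270, 2281, 2287, 2298 — 7.

7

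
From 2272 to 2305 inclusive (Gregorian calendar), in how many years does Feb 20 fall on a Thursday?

Track Feb 20's weekday year by year (advancing +1, or +2 across a Feb 29):
  2272: Tue  2273: Thu (+2) ✓  2274: Fri (+1)  2275: Sat (+1)  2276: Sun (+1)
  2277: Tue (+2)  2278: Wed (+1)  2279: Thu (+1) ✓  2280: Fri (+1)  2281: Sun (+2)
  2282: Mon (+1)  2283: Tue (+1)  2284: Wed (+1)  2285: Fri (+2)  … (6 more years) …
  2292: Sat (+1)  2293: Mon (+2)  2294: Tue (+1)  2295: Wed (+1)  2296: Thu (+1) ✓
  2297: Sat (+2)  2298: Sun (+1)  2299: Mon (+1)  2300: Tue (+1)  2301: Wed (+1)
  2302: Thu (+1) ✓  2303: Fri (+1)  2304: Sat (+1)  2305: Mon (+2)
Thursday years: 2273, 2279, 2290, 2296, 2302 — 5 in total.

5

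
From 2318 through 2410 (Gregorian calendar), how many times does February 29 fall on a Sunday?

4

Leap years in 2318–2410: 23 of them.
Feb 29 weekday advances by 5 (mod 7) from one leap year to the next four years later (or differs when a century non-leap intervenes).
Leap-day weekdays: 2320:Sun✓ 2324:Fri 2328:Wed 2332:Mon 2336:Sat 2340:Thu 2344:Tue 2348:Sun✓ 2352:Fri 2356:Wed 2360:Mon 2364:Sat 2368:Thu 2372:Tue 2376:Sun✓ 2380:Fri 2384:Wed 2388:Mon 2392:Sat 2396:Thu 2400:Tue 2404:Sun✓ 2408:Fri
Sunday: 2320, 2348, 2376, 2404 → 4.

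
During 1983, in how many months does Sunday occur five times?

4

A month of length L has five Sundays iff its first Sunday is on day ≤ L−28 (so day 1–3 in a 31-day month, 1–2 in a 30-day month, day 1 in a leap February).
Checking each month of 1983: Jan starts Sat (31d) ✓; Feb starts Tue (28d); Mar starts Tue (31d); Apr starts Fri (30d); May starts Sun (31d) ✓; Jun starts Wed (30d); Jul starts Fri (31d) ✓; Aug starts Mon (31d); Sep starts Thu (30d); Oct starts Sat (31d) ✓; Nov starts Tue (30d); Dec starts Thu (31d).
Five-Sunday months: January, May, July, October → 4.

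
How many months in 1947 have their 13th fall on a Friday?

Check the 13th of each month of 1947: Jan 13: Mon, Feb 13: Thu, Mar 13: Thu, Apr 13: Sun, May 13: Tue, Jun 13: Fri, Jul 13: Sun, Aug 13: Wed, Sep 13: Sat, Oct 13: Mon, Nov 13: Thu, Dec 13: Sat.
Friday occurs in June — 1 month.

1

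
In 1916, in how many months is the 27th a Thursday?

Check the 27th of each month of 1916: Jan 27: Thu, Feb 27: Sun, Mar 27: Mon, Apr 27: Thu, May 27: Sat, Jun 27: Tue, Jul 27: Thu, Aug 27: Sun, Sep 27: Wed, Oct 27: Fri, Nov 27: Mon, Dec 27: Wed.
Thursday occurs in January, April, July — 3 months.

3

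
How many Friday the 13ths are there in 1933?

Check the 13th of each month of 1933: Jan 13: Fri, Feb 13: Mon, Mar 13: Mon, Apr 13: Thu, May 13: Sat, Jun 13: Tue, Jul 13: Thu, Aug 13: Sun, Sep 13: Wed, Oct 13: Fri, Nov 13: Mon, Dec 13: Wed.
Friday occurs in January, October — 2 months.

2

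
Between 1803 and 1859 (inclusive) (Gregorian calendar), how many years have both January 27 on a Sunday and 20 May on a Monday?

Check each year's weekday for January 27 and 20 May:
  1803: Thu/Fri  1804: Fri/Sun  1805: Sun/Mon ✓  1806: Mon/Tue  1807: Tue/Wed  1808: Wed/Fri  1809: Fri/Sat  1810: Sat/Sun  1811: Sun/Mon ✓  1812: Mon/Wed  1813: Wed/Thu  1814: Thu/Fri  1815: Fri/Sat  1816: Sat/Mon  …(29 more)…  1846: Tue/Wed  1847: Wed/Thu  1848: Thu/Sat  1849: Sat/Sun  1850: Sun/Mon ✓  1851: Mon/Tue  1852: Tue/Thu  1853: Thu/Fri  1854: Fri/Sat  1855: Sat/Sun  1856: Sun/Tue  1857: Tue/Wed  1858: Wed/Thu  1859: Thu/Fri
Both conditions hold in: 1805, 1811, 1822, 1833, 1839, 1850 — 6.

6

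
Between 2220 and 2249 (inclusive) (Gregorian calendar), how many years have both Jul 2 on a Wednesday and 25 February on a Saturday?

0

Check each year's weekday for Jul 2 and 25 February:
  2220: Sun/Fri  2221: Mon/Sun  2222: Tue/Mon  2223: Wed/Tue  2224: Fri/Wed  2225: Sat/Fri  2226: Sun/Sat  2227: Mon/Sun  2228: Wed/Mon  2229: Thu/Wed  2230: Fri/Thu  2231: Sat/Fri  2232: Mon/Sat  2233: Tue/Mon  2234: Wed/Tue  2235: Thu/Wed  2236: Sat/Thu  2237: Sun/Sat  2238: Mon/Sun  2239: Tue/Mon  2240: Thu/Tue  2241: Fri/Thu  2242: Sat/Fri  2243: Sun/Sat  2244: Tue/Sun  2245: Wed/Tue  2246: Thu/Wed  2247: Fri/Thu  2248: Sun/Fri  2249: Mon/Sun
Both conditions hold in: no year — 0.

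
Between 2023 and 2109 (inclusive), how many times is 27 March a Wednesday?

12

Track 27 March's weekday year by year (advancing +1, or +2 across a Feb 29):
  2023: Mon  2024: Wed (+2) ✓  2025: Thu (+1)  2026: Fri (+1)  2027: Sat (+1)
  2028: Mon (+2)  2029: Tue (+1)  2030: Wed (+1) ✓  2031: Thu (+1)  2032: Sat (+2)
  2033: Sun (+1)  2034: Mon (+1)  2035: Tue (+1)  2036: Thu (+2)  … (59 more years) …
  2096: Tue (+2)  2097: Wed (+1) ✓  2098: Thu (+1)  2099: Fri (+1)  2100: Sat (+1)
  2101: Sun (+1)  2102: Mon (+1)  2103: Tue (+1)  2104: Thu (+2)  2105: Fri (+1)
  2106: Sat (+1)  2107: Sun (+1)  2108: Tue (+2)  2109: Wed (+1) ✓
Wednesday years: 2024, 2030, 2041, 2047, 2052, 2058, 2069, 2075, 2080, 2086, 2097, 2109 — 12 in total.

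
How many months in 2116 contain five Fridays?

4

A month of length L has five Fridays iff its first Friday is on day ≤ L−28 (so day 1–3 in a 31-day month, 1–2 in a 30-day month, day 1 in a leap February).
Checking each month of 2116: Jan starts Wed (31d) ✓; Feb starts Sat (29d); Mar starts Sun (31d); Apr starts Wed (30d); May starts Fri (31d) ✓; Jun starts Mon (30d); Jul starts Wed (31d) ✓; Aug starts Sat (31d); Sep starts Tue (30d); Oct starts Thu (31d) ✓; Nov starts Sun (30d); Dec starts Tue (31d).
Five-Friday months: January, May, July, October → 4.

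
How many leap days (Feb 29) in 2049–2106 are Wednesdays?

2

Leap years in 2049–2106: 13 of them.
Feb 29 weekday advances by 5 (mod 7) from one leap year to the next four years later (or differs when a century non-leap intervenes).
Leap-day weekdays: 2052:Thu 2056:Tue 2060:Sun 2064:Fri 2068:Wed✓ 2072:Mon 2076:Sat 2080:Thu 2084:Tue 2088:Sun 2092:Fri 2096:Wed✓ 2104:Fri
Wednesday: 2068, 2096 → 2.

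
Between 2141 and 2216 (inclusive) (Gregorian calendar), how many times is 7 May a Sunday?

11

Track 7 May's weekday year by year (advancing +1, or +2 across a Feb 29):
  2141: Sun ✓  2142: Mon (+1)  2143: Tue (+1)  2144: Thu (+2)  2145: Fri (+1)
  2146: Sat (+1)  2147: Sun (+1) ✓  2148: Tue (+2)  2149: Wed (+1)  2150: Thu (+1)
  2151: Fri (+1)  2152: Sun (+2) ✓  2153: Mon (+1)  2154: Tue (+1)  … (48 more years) …
  2203: Sat (+1)  2204: Mon (+2)  2205: Tue (+1)  2206: Wed (+1)  2207: Thu (+1)
  2208: Sat (+2)  2209: Sun (+1) ✓  2210: Mon (+1)  2211: Tue (+1)  2212: Thu (+2)
  2213: Fri (+1)  2214: Sat (+1)  2215: Sun (+1) ✓  2216: Tue (+2)
Sunday years: 2141, 2147, 2152, 2158, 2169, 2175, 2180, 2186, 2197, 2209, 2215 — 11 in total.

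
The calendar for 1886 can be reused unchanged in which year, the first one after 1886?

Two years share a calendar iff Jan 1 falls on the same weekday and both are leap or both are common. 1886: Jan 1 is Friday, common year.
1887: Jan 1 Saturday, common
1888: Jan 1 Sunday, leap
1889: Jan 1 Tuesday, common
1890: Jan 1 Wednesday, common
1891: Jan 1 Thursday, common
1892: Jan 1 Friday, leap
1893: Jan 1 Sunday, common
1894: Jan 1 Monday, common
1895: Jan 1 Tuesday, common
1896: Jan 1 Wednesday, leap
1897: Jan 1 Friday, common
1897 matches on both conditions.

1897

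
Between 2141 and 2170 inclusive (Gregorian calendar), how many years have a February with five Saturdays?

February has 28 days (29 in leap years); it has five Saturdays when Saturday falls among the first (month-length − 28) days — i.e. when February 1 is Saturday in a leap year (never in a common year).
February 1 by year: 2141:Wed 2142:Thu 2143:Fri 2144:Sat✓ 2145:Mon 2146:Tue 2147:Wed 2148:Thu 2149:Sat 2150:Sun 2151:Mon 2152:Tue 2153:Thu 2154:Fri 2155:Sat 2156:Sun 2157:Tue 2158:Wed 2159:Thu 2160:Fri 2161:Sun 2162:Mon 2163:Tue 2164:Wed 2165:Fri 2166:Sat 2167:Sun 2168:Mon 2169:Wed 2170:Thu
Years with five Saturdays: 2144 → 1.

1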